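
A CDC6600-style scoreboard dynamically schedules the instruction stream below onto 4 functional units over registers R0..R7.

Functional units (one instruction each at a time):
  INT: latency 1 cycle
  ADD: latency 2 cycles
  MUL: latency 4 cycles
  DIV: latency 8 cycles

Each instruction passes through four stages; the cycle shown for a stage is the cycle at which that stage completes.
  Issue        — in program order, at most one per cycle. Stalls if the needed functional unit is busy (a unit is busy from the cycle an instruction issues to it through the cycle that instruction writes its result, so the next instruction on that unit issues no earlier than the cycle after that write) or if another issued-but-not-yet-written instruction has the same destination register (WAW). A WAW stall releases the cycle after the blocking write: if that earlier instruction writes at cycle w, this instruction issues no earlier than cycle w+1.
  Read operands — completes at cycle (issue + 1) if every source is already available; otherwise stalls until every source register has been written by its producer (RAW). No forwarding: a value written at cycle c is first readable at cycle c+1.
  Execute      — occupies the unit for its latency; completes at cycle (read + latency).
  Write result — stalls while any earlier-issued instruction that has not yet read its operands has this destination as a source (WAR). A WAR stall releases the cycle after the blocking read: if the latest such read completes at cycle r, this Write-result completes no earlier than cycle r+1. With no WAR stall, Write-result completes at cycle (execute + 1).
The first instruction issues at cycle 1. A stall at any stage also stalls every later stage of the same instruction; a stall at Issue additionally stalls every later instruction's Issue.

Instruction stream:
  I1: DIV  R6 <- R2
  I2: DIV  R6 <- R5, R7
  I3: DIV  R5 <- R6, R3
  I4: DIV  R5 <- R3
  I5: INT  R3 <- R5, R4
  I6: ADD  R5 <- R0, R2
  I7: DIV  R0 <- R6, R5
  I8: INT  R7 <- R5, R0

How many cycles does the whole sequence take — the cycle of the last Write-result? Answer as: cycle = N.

cycle = 62

c1: I1 dispatched to DIV
c2: I1 operands ready
c10: I1 complete
c11: R6←I1
c12: I2 dispatched to DIV
c13: I2 operands ready
c21: I2 complete
c22: R6←I2
c23: I3 dispatched to DIV
c24: I3 operands ready
c32: I3 complete
c33: R5←I3
c34: I4 dispatched to DIV
c35: I4 operands ready | I5 dispatched to INT
c43: I4 complete
c44: R5←I4
c45: I5 operands ready | I6 dispatched to ADD
c46: I5 complete | I6 operands ready | I7 dispatched to DIV
c47: R3←I5
c48: I6 complete | I8 dispatched to INT
c49: R5←I6
c50: I7 operands ready
c58: I7 complete
c59: R0←I7
c60: I8 operands ready
c61: I8 complete
c62: R7←I8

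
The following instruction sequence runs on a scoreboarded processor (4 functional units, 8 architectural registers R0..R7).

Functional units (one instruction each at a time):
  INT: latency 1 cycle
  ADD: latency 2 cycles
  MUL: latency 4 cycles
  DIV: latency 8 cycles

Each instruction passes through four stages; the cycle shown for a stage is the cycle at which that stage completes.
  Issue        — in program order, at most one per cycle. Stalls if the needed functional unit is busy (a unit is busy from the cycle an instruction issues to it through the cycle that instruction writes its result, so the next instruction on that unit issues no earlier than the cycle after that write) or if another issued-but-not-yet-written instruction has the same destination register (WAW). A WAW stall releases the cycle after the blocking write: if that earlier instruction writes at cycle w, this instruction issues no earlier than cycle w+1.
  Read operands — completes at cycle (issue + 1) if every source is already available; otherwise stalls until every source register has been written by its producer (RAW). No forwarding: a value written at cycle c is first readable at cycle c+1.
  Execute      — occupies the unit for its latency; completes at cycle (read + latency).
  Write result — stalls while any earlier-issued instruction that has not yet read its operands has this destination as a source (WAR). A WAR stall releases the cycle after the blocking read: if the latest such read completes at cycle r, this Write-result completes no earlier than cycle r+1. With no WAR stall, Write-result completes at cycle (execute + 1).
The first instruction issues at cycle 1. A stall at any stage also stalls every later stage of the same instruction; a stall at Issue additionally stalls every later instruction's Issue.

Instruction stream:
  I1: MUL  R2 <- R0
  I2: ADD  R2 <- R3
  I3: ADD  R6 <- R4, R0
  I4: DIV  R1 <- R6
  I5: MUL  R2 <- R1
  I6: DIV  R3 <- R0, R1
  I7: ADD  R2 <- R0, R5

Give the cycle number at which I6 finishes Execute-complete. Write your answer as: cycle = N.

c1: I1 issues→MUL
c2: I1 reads
c6: I1 exec-done
c7: I1 writes R2
c8: I2 issues→ADD
c9: I2 reads
c11: I2 exec-done
c12: I2 writes R2
c13: I3 issues→ADD
c14: I3 reads; I4 issues→DIV
c15: I5 issues→MUL
c16: I3 exec-done
c17: I3 writes R6
c18: I4 reads
c26: I4 exec-done
c27: I4 writes R1
c28: I5 reads; I6 issues→DIV
c29: I6 reads
c32: I5 exec-done
c33: I5 writes R2
c34: I7 issues→ADD
c35: I7 reads
c37: I6 exec-done; I7 exec-done
c38: I6 writes R3; I7 writes R2

cycle = 37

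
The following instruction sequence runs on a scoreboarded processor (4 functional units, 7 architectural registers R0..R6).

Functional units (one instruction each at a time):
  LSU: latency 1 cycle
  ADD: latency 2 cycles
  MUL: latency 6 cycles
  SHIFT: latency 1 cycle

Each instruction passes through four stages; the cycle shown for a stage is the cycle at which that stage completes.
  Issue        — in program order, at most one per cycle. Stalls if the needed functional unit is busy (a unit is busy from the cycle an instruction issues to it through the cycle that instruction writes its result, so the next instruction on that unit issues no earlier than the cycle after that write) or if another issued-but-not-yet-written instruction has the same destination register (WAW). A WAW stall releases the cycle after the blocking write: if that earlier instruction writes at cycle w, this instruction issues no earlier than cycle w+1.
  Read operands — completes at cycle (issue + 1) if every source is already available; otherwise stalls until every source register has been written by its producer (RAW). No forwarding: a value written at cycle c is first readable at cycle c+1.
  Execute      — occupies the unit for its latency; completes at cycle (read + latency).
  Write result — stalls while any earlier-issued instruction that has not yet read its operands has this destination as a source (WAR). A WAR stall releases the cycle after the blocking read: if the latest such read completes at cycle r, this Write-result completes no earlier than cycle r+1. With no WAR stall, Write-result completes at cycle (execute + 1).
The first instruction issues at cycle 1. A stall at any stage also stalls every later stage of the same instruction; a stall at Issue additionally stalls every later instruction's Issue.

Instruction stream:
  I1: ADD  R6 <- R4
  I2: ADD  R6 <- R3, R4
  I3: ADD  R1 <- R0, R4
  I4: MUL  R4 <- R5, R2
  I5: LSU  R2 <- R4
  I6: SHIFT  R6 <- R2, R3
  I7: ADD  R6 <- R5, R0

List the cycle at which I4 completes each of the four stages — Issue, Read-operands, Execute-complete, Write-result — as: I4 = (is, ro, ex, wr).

[1] I1 issues→ADD
[2] I1 reads
[4] I1 exec-done
[5] I1 writes R6
[6] I2 issues→ADD
[7] I2 reads
[9] I2 exec-done
[10] I2 writes R6
[11] I3 issues→ADD
[12] I3 reads, I4 issues→MUL
[13] I4 reads, I5 issues→LSU
[14] I3 exec-done, I6 issues→SHIFT
[15] I3 writes R1
[19] I4 exec-done
[20] I4 writes R4
[21] I5 reads
[22] I5 exec-done
[23] I5 writes R2
[24] I6 reads
[25] I6 exec-done
[26] I6 writes R6
[27] I7 issues→ADD
[28] I7 reads
[30] I7 exec-done
[31] I7 writes R6

I4 = (12, 13, 19, 20)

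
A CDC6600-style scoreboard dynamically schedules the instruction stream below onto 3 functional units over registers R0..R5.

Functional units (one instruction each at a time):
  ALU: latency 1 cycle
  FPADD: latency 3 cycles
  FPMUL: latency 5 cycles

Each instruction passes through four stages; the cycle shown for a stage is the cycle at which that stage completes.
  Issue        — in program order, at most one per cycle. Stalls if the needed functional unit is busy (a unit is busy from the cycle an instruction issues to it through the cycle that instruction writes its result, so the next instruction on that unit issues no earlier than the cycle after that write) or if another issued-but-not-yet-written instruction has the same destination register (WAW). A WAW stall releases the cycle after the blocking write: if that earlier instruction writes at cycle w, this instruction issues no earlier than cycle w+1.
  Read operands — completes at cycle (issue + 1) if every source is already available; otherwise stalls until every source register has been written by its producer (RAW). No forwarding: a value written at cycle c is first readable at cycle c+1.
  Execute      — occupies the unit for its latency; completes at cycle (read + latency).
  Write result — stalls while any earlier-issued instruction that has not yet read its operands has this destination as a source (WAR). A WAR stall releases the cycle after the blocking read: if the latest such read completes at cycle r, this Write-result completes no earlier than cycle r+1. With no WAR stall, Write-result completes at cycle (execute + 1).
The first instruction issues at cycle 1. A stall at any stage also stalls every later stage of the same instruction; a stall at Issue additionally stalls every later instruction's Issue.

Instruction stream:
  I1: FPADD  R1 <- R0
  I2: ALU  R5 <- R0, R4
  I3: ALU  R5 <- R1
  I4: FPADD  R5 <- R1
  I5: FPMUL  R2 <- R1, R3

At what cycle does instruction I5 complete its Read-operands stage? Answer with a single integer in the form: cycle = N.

cycle = 12

  I1 | 1 | 2 | 5 | 6
  I2 | 2 | 3 | 4 | 5
  I3 | 6 | 7 | 8 | 9   struct: ALU busy until I2 writes@5
  I4 | 10 | 11 | 14 | 15   WAW R5: wait I3 write@9
  I5 | 11 | 12 | 17 | 18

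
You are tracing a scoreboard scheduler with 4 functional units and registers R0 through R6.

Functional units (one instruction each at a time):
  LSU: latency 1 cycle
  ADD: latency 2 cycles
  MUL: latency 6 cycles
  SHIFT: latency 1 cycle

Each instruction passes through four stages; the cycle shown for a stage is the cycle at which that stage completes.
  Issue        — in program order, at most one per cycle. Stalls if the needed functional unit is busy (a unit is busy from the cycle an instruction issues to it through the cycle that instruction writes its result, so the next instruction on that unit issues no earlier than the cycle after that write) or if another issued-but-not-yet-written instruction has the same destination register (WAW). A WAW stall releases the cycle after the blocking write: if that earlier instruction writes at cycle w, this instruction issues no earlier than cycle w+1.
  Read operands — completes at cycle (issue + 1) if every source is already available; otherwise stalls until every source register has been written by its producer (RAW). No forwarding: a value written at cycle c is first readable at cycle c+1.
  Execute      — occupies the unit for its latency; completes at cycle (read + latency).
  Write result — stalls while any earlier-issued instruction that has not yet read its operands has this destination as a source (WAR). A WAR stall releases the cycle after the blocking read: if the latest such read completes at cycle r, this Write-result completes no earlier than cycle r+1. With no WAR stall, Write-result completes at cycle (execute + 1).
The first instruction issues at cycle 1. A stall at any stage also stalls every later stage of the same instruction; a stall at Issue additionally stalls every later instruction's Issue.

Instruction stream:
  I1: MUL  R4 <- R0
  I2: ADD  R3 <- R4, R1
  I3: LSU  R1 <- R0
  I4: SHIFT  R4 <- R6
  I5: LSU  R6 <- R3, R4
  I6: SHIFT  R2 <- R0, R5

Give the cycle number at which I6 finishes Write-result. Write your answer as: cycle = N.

t=1  I1→MUL
t=2  I1 RO, I2→ADD
t=3  I3→LSU
t=4  I3 RO
t=5  I3 EX
t=8  I1 EX
t=9  I1 WR R4
t=10  I2 RO, I4→SHIFT
t=11  I3 WR R1, I4 RO
t=12  I2 EX, I4 EX, I5→LSU
t=13  I2 WR R3, I4 WR R4
t=14  I5 RO, I6→SHIFT
t=15  I5 EX, I6 RO
t=16  I5 WR R6, I6 EX
t=17  I6 WR R2

cycle = 17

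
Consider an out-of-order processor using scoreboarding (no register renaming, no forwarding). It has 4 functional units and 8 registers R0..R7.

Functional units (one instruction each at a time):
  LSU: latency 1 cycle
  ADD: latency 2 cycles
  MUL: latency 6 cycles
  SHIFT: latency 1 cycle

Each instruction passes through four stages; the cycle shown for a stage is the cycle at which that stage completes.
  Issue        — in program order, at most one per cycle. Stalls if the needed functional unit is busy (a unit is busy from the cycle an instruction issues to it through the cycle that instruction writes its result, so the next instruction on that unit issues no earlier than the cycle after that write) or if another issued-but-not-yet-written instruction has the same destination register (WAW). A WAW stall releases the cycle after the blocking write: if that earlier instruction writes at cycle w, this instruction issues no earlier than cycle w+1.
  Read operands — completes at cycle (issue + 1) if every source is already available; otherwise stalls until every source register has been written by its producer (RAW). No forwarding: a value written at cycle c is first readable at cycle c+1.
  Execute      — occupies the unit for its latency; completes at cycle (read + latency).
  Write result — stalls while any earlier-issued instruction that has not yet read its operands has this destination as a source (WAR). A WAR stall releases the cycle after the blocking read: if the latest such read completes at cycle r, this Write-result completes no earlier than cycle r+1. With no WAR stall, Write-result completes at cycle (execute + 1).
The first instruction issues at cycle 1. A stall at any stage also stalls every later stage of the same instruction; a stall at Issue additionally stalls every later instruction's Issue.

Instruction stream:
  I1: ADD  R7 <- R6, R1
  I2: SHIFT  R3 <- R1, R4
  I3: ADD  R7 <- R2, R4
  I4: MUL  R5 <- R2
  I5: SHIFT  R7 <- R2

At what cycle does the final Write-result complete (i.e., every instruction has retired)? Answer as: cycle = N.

cycle = 15

I1 -> (1, 2, 4, 5)
I2 -> (2, 3, 4, 5)
I3 -> (6, 7, 9, 10)  // struct: ADD busy until I1 writes@5
I4 -> (7, 8, 14, 15)
I5 -> (11, 12, 13, 14)  // WAW R7: wait I3 write@10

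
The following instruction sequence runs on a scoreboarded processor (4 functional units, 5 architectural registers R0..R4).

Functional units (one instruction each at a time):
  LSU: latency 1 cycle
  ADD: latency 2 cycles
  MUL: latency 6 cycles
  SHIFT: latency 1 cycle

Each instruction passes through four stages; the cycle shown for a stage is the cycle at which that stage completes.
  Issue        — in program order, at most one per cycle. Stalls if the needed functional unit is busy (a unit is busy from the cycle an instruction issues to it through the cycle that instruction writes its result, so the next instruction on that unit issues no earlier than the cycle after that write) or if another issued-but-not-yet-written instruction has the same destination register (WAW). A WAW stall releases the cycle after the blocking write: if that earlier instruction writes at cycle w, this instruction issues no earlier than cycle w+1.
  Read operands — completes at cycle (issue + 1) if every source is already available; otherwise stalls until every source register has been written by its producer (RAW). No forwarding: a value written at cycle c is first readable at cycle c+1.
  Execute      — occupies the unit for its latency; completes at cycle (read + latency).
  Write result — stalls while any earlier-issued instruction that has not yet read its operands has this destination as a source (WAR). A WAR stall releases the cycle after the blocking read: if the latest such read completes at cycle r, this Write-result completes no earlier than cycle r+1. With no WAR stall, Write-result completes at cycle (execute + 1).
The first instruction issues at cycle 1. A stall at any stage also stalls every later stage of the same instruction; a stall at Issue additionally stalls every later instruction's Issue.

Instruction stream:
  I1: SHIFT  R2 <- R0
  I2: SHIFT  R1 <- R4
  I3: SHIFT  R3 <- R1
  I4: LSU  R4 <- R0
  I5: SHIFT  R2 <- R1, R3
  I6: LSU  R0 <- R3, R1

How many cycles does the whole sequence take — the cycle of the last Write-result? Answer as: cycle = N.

cycle = 17

[1] I1 dispatched to SHIFT
[2] I1 operands ready
[3] I1 complete
[4] R2←I1
[5] I2 dispatched to SHIFT
[6] I2 operands ready
[7] I2 complete
[8] R1←I2
[9] I3 dispatched to SHIFT
[10] I3 operands ready | I4 dispatched to LSU
[11] I3 complete | I4 operands ready
[12] R3←I3 | I4 complete
[13] R4←I4 | I5 dispatched to SHIFT
[14] I5 operands ready | I6 dispatched to LSU
[15] I5 complete | I6 operands ready
[16] R2←I5 | I6 complete
[17] R0←I6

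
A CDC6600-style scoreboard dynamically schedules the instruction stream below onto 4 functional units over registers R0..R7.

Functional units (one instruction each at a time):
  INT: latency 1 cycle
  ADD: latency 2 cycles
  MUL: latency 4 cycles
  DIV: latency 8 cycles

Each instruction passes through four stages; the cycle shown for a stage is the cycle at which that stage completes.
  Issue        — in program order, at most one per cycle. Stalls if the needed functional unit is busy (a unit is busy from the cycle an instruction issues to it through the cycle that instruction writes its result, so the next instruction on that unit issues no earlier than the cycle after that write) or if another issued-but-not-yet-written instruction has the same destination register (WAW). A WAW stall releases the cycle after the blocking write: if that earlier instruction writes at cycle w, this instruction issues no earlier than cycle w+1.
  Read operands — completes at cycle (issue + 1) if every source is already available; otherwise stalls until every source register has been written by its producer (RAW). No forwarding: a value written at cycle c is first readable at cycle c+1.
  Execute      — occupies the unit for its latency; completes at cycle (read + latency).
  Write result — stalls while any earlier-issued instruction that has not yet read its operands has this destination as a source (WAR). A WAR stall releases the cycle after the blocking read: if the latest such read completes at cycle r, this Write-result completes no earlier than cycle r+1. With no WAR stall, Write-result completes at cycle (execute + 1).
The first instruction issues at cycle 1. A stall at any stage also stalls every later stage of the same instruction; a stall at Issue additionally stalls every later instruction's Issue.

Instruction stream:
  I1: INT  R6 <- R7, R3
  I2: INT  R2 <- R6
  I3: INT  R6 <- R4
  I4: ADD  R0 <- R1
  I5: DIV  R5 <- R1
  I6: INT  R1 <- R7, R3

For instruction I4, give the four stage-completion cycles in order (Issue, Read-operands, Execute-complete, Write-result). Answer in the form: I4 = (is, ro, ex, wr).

I1  is:1  ro:2  ex:3  wr:4
I2  is:5  ro:6  ex:7  wr:8  — struct: INT busy until I1 writes@4
I3  is:9  ro:10  ex:11  wr:12  — struct: INT busy until I2 writes@8
I4  is:10  ro:11  ex:13  wr:14
I5  is:11  ro:12  ex:20  wr:21
I6  is:13  ro:14  ex:15  wr:16  — struct: INT busy until I3 writes@12

I4 = (10, 11, 13, 14)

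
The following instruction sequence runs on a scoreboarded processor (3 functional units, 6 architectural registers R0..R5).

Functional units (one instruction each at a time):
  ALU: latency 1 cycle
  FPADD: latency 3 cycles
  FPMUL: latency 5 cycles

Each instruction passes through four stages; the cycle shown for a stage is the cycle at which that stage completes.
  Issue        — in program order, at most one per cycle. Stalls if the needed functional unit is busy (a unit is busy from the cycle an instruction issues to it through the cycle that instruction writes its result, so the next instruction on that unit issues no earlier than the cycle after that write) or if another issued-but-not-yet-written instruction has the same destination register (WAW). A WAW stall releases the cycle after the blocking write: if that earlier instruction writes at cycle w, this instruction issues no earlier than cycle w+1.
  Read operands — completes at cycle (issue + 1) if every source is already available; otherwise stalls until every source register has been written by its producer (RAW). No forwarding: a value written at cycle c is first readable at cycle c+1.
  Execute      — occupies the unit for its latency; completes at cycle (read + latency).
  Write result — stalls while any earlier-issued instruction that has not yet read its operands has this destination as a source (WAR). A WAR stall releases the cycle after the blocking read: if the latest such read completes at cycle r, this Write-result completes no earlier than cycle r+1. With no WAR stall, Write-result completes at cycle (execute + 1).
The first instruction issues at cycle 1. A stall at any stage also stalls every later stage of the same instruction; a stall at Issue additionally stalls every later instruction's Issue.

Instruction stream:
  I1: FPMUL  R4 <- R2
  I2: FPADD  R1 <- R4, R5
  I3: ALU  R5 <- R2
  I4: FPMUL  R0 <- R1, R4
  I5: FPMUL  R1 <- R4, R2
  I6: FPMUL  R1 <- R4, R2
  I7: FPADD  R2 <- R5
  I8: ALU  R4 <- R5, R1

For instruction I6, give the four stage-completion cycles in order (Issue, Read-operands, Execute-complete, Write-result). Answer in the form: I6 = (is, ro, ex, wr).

1) issue 1, read 2, done 7, write 8
2) issue 2, read 9, done 12, write 13  <RAW R4: wait I1 write@8>
3) issue 3, read 4, done 5, write 10  <WAR R5: wait I2 read@9>
4) issue 9, read 14, done 19, write 20  <struct: FPMUL busy until I1 writes@8 / RAW R1: wait I2 write@13>
5) issue 21, read 22, done 27, write 28  <struct: FPMUL busy until I4 writes@20>
6) issue 29, read 30, done 35, write 36  <struct: FPMUL busy until I5 writes@28>
7) issue 30, read 31, done 34, write 35
8) issue 31, read 37, done 38, write 39  <RAW R1: wait I6 write@36>

I6 = (29, 30, 35, 36)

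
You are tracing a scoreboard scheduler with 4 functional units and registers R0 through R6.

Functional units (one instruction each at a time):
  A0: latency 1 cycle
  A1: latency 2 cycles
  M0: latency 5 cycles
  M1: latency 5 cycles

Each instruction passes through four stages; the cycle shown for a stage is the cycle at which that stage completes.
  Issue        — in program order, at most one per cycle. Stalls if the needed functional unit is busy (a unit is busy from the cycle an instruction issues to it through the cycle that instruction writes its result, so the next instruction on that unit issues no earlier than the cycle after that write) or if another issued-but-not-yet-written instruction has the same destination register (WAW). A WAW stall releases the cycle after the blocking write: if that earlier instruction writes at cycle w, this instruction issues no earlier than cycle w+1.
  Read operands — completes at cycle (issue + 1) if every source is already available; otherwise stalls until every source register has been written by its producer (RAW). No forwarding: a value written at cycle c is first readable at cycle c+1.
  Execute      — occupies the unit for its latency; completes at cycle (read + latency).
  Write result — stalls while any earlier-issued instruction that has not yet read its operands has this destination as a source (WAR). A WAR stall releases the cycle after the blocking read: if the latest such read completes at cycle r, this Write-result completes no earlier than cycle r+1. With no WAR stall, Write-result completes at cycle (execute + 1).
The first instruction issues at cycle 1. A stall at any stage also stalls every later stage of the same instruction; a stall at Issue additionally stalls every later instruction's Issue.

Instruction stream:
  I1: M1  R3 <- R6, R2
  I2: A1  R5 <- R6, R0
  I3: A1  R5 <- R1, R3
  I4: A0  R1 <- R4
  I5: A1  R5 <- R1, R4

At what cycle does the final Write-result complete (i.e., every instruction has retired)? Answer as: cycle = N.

[I1] 1/2/7/8
[I2] 2/3/5/6
[I3] 7/9/11/12  (struct: A1 busy until I2 writes@6; RAW R3: wait I1 write@8)
[I4] 8/9/10/11
[I5] 13/14/16/17  (struct: A1 busy until I3 writes@12)

cycle = 17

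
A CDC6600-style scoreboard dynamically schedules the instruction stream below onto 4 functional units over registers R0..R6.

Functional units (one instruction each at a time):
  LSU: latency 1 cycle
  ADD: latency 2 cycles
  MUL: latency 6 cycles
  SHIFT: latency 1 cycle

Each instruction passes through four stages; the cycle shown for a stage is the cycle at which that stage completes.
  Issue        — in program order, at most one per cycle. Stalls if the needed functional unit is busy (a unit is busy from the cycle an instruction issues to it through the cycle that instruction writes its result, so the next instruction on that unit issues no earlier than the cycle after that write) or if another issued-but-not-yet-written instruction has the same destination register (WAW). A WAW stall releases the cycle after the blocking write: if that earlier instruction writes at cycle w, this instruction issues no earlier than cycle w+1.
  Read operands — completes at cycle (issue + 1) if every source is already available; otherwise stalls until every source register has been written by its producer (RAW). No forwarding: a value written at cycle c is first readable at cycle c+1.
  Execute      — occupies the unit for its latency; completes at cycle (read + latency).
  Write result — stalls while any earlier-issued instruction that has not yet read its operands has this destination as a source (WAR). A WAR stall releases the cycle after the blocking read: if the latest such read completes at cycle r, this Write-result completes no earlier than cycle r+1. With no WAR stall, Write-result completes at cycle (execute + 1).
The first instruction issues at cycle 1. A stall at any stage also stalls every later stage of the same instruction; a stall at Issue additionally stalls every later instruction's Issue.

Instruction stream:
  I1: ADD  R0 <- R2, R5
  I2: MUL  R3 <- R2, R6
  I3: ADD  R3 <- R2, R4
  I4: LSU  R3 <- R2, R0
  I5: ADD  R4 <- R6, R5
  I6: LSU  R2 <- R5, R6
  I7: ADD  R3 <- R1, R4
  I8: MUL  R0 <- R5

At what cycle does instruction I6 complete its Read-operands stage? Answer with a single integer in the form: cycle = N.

cycle = 21

  I1 | 1 | 2 | 4 | 5
  I2 | 2 | 3 | 9 | 10
  I3 | 11 | 12 | 14 | 15   WAW R3: wait I2 write@10
  I4 | 16 | 17 | 18 | 19   WAW R3: wait I3 write@15
  I5 | 17 | 18 | 20 | 21
  I6 | 20 | 21 | 22 | 23   struct: LSU busy until I4 writes@19
  I7 | 22 | 23 | 25 | 26   struct: ADD busy until I5 writes@21
  I8 | 23 | 24 | 30 | 31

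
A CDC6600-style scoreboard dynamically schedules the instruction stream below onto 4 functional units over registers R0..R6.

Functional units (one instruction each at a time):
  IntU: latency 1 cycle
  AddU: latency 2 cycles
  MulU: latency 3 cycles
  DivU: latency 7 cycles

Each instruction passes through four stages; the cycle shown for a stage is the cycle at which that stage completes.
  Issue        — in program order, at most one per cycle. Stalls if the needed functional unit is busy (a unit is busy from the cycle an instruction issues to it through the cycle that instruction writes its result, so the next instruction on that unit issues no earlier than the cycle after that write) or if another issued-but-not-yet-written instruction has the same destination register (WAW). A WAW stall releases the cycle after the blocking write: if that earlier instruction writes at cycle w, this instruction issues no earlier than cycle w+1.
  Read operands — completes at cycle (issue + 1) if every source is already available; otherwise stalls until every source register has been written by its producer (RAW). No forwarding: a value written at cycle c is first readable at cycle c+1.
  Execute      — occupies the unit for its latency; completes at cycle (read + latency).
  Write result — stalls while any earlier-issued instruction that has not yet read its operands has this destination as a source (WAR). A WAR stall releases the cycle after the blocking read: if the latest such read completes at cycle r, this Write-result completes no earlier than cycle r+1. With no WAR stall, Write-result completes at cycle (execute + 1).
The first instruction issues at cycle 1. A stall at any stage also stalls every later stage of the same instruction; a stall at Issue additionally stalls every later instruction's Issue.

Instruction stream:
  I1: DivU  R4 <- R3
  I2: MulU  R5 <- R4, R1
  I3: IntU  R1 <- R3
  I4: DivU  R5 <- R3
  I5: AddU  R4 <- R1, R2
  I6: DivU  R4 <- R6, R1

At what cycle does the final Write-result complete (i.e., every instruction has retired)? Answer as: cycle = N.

c1: issue I1 (DivU)
c2: I1 read-ops | issue I2 (MulU)
c3: issue I3 (IntU)
c4: I3 read-ops
c5: I3 finished on IntU
c9: I1 finished on DivU
c10: I1→R4
c11: I2 read-ops
c12: I3→R1
c14: I2 finished on MulU
c15: I2→R5
c16: issue I4 (DivU)
c17: I4 read-ops | issue I5 (AddU)
c18: I5 read-ops
c20: I5 finished on AddU
c21: I5→R4
c24: I4 finished on DivU
c25: I4→R5
c26: issue I6 (DivU)
c27: I6 read-ops
c34: I6 finished on DivU
c35: I6→R4

cycle = 35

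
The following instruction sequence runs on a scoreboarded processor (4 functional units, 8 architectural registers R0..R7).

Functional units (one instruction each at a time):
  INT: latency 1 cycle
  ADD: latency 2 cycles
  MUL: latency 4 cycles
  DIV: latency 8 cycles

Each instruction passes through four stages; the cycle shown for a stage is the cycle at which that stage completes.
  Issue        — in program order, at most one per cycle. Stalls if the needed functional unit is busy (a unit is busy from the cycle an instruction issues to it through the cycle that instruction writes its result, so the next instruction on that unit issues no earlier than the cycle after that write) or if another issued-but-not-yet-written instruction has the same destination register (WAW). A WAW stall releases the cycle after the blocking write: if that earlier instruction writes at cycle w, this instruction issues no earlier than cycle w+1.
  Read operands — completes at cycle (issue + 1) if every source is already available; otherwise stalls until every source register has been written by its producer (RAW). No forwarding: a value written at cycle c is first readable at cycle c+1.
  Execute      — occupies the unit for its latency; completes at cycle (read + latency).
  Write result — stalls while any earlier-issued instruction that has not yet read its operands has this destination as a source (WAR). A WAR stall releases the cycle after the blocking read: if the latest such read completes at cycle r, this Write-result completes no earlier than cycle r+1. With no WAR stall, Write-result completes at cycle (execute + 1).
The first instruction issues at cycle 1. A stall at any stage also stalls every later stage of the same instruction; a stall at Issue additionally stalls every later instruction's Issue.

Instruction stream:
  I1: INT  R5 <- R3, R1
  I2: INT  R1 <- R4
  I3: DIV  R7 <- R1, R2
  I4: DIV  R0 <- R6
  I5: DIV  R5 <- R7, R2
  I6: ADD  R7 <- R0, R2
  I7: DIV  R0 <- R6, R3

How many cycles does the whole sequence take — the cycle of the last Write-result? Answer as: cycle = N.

cycle = 51

c1: I1→INT
c2: I1 RO
c3: I1 EX
c4: I1 WR R5
c5: I2→INT
c6: I2 RO | I3→DIV
c7: I2 EX
c8: I2 WR R1
c9: I3 RO
c17: I3 EX
c18: I3 WR R7
c19: I4→DIV
c20: I4 RO
c28: I4 EX
c29: I4 WR R0
c30: I5→DIV
c31: I5 RO | I6→ADD
c32: I6 RO
c34: I6 EX
c35: I6 WR R7
c39: I5 EX
c40: I5 WR R5
c41: I7→DIV
c42: I7 RO
c50: I7 EX
c51: I7 WR R0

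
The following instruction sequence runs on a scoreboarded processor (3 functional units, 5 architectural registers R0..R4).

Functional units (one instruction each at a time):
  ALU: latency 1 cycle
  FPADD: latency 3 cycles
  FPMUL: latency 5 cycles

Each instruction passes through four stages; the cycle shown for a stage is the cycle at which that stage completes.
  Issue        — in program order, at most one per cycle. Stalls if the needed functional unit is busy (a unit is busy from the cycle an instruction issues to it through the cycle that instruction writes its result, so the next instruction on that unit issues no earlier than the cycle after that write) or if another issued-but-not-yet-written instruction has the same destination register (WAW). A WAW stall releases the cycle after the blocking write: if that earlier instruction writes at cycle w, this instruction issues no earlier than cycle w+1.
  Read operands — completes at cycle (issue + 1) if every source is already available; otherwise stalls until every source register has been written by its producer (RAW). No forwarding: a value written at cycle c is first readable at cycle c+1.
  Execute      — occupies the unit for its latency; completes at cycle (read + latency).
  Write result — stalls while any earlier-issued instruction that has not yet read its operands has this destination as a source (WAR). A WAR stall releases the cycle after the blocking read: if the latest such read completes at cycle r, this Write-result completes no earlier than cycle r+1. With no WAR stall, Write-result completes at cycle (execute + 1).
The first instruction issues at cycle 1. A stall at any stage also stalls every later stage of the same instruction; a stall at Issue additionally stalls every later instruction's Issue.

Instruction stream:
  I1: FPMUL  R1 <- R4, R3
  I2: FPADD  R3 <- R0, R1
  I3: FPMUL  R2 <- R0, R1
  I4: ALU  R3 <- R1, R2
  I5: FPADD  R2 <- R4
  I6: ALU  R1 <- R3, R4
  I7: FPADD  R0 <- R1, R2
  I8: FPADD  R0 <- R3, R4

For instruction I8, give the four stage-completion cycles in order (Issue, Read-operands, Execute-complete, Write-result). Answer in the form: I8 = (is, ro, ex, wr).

t=1  I1→FPMUL
t=2  I1 RO, I2→FPADD
t=7  I1 EX
t=8  I1 WR R1
t=9  I2 RO, I3→FPMUL
t=10  I3 RO
t=12  I2 EX
t=13  I2 WR R3
t=14  I4→ALU
t=15  I3 EX
t=16  I3 WR R2
t=17  I4 RO, I5→FPADD
t=18  I4 EX, I5 RO
t=19  I4 WR R3
t=20  I6→ALU
t=21  I5 EX, I6 RO
t=22  I5 WR R2, I6 EX
t=23  I6 WR R1, I7→FPADD
t=24  I7 RO
t=27  I7 EX
t=28  I7 WR R0
t=29  I8→FPADD
t=30  I8 RO
t=33  I8 EX
t=34  I8 WR R0

I8 = (29, 30, 33, 34)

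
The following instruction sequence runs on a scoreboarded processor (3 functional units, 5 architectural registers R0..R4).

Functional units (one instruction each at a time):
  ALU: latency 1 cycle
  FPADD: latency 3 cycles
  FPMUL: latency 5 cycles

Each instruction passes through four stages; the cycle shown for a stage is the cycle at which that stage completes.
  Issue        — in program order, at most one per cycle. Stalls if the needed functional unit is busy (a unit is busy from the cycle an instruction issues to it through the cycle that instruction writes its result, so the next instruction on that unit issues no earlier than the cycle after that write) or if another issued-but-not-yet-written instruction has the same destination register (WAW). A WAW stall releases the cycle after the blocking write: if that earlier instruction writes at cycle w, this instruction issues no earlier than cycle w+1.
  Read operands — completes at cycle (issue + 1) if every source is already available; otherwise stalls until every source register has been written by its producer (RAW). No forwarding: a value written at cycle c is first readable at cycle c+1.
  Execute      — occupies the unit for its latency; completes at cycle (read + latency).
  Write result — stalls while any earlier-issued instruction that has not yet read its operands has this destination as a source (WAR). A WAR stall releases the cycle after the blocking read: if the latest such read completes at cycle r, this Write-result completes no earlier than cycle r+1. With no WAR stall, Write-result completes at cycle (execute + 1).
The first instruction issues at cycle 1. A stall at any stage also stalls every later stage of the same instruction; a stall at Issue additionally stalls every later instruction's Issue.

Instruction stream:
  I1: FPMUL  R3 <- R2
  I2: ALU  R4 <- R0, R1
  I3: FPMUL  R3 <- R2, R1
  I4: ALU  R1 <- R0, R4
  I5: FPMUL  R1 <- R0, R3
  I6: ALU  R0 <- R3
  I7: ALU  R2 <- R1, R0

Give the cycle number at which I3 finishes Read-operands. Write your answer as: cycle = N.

cycle = 10

t=1  I1 dispatched to FPMUL
t=2  I1 operands ready · I2 dispatched to ALU
t=3  I2 operands ready
t=4  I2 complete
t=5  R4←I2
t=7  I1 complete
t=8  R3←I1
t=9  I3 dispatched to FPMUL
t=10  I3 operands ready · I4 dispatched to ALU
t=11  I4 operands ready
t=12  I4 complete
t=13  R1←I4
t=15  I3 complete
t=16  R3←I3
t=17  I5 dispatched to FPMUL
t=18  I5 operands ready · I6 dispatched to ALU
t=19  I6 operands ready
t=20  I6 complete
t=21  R0←I6
t=22  I7 dispatched to ALU
t=23  I5 complete
t=24  R1←I5
t=25  I7 operands ready
t=26  I7 complete
t=27  R2←I7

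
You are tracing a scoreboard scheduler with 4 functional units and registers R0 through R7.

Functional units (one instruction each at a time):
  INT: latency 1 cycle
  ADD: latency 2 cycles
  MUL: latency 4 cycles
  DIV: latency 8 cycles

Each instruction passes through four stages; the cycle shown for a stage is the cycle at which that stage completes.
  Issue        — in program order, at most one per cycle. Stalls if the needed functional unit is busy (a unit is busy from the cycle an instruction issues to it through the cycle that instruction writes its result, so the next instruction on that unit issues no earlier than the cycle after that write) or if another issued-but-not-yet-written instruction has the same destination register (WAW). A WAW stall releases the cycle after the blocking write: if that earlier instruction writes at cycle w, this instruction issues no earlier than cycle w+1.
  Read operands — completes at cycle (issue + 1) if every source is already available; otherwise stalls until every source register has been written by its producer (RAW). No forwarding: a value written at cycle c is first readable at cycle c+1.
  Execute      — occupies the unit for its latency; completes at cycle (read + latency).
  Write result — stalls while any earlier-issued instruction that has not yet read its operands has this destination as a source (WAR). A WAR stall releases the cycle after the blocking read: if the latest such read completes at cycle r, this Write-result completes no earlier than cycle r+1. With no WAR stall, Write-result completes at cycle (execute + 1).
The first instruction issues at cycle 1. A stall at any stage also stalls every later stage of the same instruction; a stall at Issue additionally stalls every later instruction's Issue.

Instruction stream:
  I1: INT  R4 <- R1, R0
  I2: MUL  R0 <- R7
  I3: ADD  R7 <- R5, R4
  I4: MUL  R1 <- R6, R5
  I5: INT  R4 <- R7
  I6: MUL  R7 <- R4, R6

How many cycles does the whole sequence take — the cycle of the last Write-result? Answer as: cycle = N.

cycle = 22

I1  is:1  ro:2  ex:3  wr:4
I2  is:2  ro:3  ex:7  wr:8
I3  is:3  ro:5  ex:7  wr:8  — RAW R4: wait I1 write@4
I4  is:9  ro:10  ex:14  wr:15  — struct: MUL busy until I2 writes@8
I5  is:10  ro:11  ex:12  wr:13
I6  is:16  ro:17  ex:21  wr:22  — struct: MUL busy until I4 writes@15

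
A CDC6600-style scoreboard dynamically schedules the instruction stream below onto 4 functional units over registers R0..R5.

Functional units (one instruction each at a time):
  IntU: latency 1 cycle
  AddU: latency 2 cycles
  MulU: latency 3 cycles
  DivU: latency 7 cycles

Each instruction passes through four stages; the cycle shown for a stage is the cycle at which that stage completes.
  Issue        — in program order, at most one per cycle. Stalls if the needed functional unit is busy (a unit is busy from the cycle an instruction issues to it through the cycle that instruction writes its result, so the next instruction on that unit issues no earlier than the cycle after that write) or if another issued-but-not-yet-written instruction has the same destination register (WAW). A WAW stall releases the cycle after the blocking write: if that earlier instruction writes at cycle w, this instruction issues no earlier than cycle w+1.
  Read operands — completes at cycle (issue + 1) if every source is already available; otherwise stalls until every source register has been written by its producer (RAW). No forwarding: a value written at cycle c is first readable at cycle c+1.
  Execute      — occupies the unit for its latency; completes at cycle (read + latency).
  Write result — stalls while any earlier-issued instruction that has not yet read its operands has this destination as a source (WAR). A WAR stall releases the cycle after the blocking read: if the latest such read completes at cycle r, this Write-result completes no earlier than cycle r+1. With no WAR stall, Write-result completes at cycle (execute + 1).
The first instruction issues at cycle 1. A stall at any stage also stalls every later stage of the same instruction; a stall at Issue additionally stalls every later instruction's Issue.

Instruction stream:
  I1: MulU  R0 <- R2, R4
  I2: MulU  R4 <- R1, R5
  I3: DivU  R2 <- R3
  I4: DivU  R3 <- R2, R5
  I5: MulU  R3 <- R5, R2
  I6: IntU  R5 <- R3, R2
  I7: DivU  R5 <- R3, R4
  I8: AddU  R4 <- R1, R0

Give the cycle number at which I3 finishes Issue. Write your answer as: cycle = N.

I1  is:1  ro:2  ex:5  wr:6
I2  is:7  ro:8  ex:11  wr:12  — struct: MulU busy until I1 writes@6
I3  is:8  ro:9  ex:16  wr:17
I4  is:18  ro:19  ex:26  wr:27  — struct: DivU busy until I3 writes@17
I5  is:28  ro:29  ex:32  wr:33  — WAW R3: wait I4 write@27
I6  is:29  ro:34  ex:35  wr:36  — RAW R3: wait I5 write@33
I7  is:37  ro:38  ex:45  wr:46  — WAW R5: wait I6 write@36
I8  is:38  ro:39  ex:41  wr:42

cycle = 8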